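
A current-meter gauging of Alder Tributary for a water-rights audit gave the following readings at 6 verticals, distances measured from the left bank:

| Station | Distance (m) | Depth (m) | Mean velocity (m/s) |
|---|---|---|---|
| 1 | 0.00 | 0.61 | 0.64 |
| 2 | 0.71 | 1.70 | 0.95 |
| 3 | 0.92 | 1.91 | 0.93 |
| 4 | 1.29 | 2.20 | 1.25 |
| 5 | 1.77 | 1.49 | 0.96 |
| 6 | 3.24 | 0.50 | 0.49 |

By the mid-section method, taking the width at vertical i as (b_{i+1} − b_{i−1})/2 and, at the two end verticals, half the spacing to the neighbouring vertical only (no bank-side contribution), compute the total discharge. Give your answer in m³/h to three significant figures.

w_1 = (0.71 − 0.00)/2 = 0.355 m; q_1 = 0.64 × 0.61 × 0.355 = 0.1386 m³/s
w_2 = (0.92 − 0.00)/2 = 0.46 m; q_2 = 0.95 × 1.70 × 0.46 = 0.7429 m³/s
w_3 = (1.29 − 0.71)/2 = 0.29 m; q_3 = 0.93 × 1.91 × 0.29 = 0.5151 m³/s
w_4 = (1.77 − 0.92)/2 = 0.425 m; q_4 = 1.25 × 2.20 × 0.425 = 1.169 m³/s
w_5 = (3.24 − 1.29)/2 = 0.975 m; q_5 = 0.96 × 1.49 × 0.975 = 1.395 m³/s
w_6 = (3.24 − 1.77)/2 = 0.735 m; q_6 = 0.49 × 0.50 × 0.735 = 0.1801 m³/s
Q = Σ qᵢ = 4.140 m³/s
= 4.140 × 3600 = 14900 m³/h

14900 m³/h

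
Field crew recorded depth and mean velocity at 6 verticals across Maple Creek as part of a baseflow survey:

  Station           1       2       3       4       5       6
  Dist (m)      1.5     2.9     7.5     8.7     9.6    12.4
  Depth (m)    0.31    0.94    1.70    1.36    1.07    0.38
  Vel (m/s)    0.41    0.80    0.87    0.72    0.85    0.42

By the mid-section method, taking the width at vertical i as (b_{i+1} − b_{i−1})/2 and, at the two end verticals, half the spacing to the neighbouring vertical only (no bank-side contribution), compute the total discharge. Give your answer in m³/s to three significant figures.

9.57 m³/s

w_1 = (2.9 − 1.5)/2 = 0.7 m; q_1 = 0.41 × 0.31 × 0.7 = 0.08897 m³/s
w_2 = (7.5 − 1.5)/2 = 3 m; q_2 = 0.80 × 0.94 × 3 = 2.256 m³/s
w_3 = (8.7 − 2.9)/2 = 2.9 m; q_3 = 0.87 × 1.70 × 2.9 = 4.289 m³/s
w_4 = (9.6 − 7.5)/2 = 1.05 m; q_4 = 0.72 × 1.36 × 1.05 = 1.028 m³/s
w_5 = (12.4 − 8.7)/2 = 1.85 m; q_5 = 0.85 × 1.07 × 1.85 = 1.683 m³/s
w_6 = (12.4 − 9.6)/2 = 1.4 m; q_6 = 0.42 × 0.38 × 1.4 = 0.2234 m³/s
Q = Σ qᵢ = 9.568 m³/s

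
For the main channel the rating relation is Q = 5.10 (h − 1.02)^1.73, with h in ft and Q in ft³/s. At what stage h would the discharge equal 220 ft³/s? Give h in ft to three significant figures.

9.83 ft

h − h₀ = (Q/C)^(1/b) = (220/5.10)^(1/1.73) = 8.811 ft
h = 1.02 + 8.811 = 9.831 ft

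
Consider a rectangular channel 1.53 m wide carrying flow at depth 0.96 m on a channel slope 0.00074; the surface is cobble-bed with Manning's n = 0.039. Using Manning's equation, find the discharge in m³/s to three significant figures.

0.580 m³/s

A = b·y = 1.53 × 0.96 = 1.469 m²
P = b + 2y = 1.53 + 2×0.96 = 3.450 m
R = A/P = 1.469/3.450 = 0.4257 m
Q = (1/n)·A·R^(2/3)·S^(1/2) = (1/0.039) × 1.469 × 0.4257^(2/3) × 0.00074^(1/2) = 0.5798 m³/s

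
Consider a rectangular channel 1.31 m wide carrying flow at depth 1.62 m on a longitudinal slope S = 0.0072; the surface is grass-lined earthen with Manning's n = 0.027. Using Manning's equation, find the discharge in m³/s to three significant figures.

4.01 m³/s

A = b·y = 1.31 × 1.62 = 2.122 m²
P = b + 2y = 1.31 + 2×1.62 = 4.550 m
R = A/P = 2.122/4.550 = 0.4664 m
Q = (1/n)·A·R^(2/3)·S^(1/2) = (1/0.027) × 2.122 × 0.4664^(2/3) × 0.0072^(1/2) = 4.011 m³/s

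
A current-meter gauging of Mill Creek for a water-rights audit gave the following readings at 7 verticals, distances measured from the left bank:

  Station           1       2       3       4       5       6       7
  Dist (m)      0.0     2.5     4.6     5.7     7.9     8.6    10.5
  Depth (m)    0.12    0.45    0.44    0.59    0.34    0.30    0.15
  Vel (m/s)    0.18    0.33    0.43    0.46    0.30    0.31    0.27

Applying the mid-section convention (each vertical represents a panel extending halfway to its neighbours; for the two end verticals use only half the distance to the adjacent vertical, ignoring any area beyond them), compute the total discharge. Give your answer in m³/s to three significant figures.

w_1 = (2.5 − 0.0)/2 = 1.25 m; q_1 = 0.18 × 0.12 × 1.25 = 0.02700 m³/s
w_2 = (4.6 − 0.0)/2 = 2.3 m; q_2 = 0.33 × 0.45 × 2.3 = 0.3416 m³/s
w_3 = (5.7 − 2.5)/2 = 1.6 m; q_3 = 0.43 × 0.44 × 1.6 = 0.3027 m³/s
w_4 = (7.9 − 4.6)/2 = 1.65 m; q_4 = 0.46 × 0.59 × 1.65 = 0.4478 m³/s
w_5 = (8.6 − 5.7)/2 = 1.45 m; q_5 = 0.30 × 0.34 × 1.45 = 0.1479 m³/s
w_6 = (10.5 − 7.9)/2 = 1.3 m; q_6 = 0.31 × 0.30 × 1.3 = 0.1209 m³/s
w_7 = (10.5 − 8.6)/2 = 0.95 m; q_7 = 0.27 × 0.15 × 0.95 = 0.03848 m³/s
Q = Σ qᵢ = 1.426 m³/s

1.43 m³/s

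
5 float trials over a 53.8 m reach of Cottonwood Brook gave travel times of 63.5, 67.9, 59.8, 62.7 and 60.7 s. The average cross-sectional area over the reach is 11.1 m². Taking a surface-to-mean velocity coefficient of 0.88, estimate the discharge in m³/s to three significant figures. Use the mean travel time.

t̄ = (63.5 + 67.9 + 59.8 + 62.7 + 60.7) / 5 = 62.92 s
v_surface = L / t̄ = 53.8 / 62.92 = 0.8551 m/s
v_mean = 0.88 × 0.8551 = 0.7524 m/s
Q = A × v_mean = 11.1 × 0.7524 = 8.352 m³/s

8.35 m³/s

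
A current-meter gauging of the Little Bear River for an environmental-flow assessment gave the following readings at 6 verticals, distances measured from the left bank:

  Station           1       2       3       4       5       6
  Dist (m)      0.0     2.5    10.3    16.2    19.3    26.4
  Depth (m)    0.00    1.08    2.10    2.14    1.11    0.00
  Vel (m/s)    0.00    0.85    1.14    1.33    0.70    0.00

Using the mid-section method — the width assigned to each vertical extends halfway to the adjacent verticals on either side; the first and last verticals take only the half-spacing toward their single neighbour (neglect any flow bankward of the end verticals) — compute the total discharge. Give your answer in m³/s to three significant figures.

w_2 = (10.3 − 0.0)/2 = 5.15 m; q_2 = 0.85 × 1.08 × 5.15 = 4.728 m³/s
w_3 = (16.2 − 2.5)/2 = 6.85 m; q_3 = 1.14 × 2.10 × 6.85 = 16.40 m³/s
w_4 = (19.3 − 10.3)/2 = 4.5 m; q_4 = 1.33 × 2.14 × 4.5 = 12.81 m³/s
w_5 = (26.4 − 16.2)/2 = 5.1 m; q_5 = 0.70 × 1.11 × 5.1 = 3.963 m³/s
Stations 1, 6 contribute zero (depth or velocity is 0).
Q = Σ qᵢ = 37.90 m³/s

37.9 m³/s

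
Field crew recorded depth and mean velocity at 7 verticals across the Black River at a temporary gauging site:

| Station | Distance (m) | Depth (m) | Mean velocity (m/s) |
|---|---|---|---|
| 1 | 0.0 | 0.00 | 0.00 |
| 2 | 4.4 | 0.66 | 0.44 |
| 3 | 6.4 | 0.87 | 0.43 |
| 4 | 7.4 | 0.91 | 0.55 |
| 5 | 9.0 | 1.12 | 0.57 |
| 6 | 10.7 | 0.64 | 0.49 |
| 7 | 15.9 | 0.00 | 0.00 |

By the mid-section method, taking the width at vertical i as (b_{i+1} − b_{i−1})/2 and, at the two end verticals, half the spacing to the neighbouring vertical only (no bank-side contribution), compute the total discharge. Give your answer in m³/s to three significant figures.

w_2 = (6.4 − 0.0)/2 = 3.2 m; q_2 = 0.44 × 0.66 × 3.2 = 0.9293 m³/s
w_3 = (7.4 − 4.4)/2 = 1.5 m; q_3 = 0.43 × 0.87 × 1.5 = 0.5612 m³/s
w_4 = (9.0 − 6.4)/2 = 1.3 m; q_4 = 0.55 × 0.91 × 1.3 = 0.6507 m³/s
w_5 = (10.7 − 7.4)/2 = 1.65 m; q_5 = 0.57 × 1.12 × 1.65 = 1.053 m³/s
w_6 = (15.9 − 9.0)/2 = 3.45 m; q_6 = 0.49 × 0.64 × 3.45 = 1.082 m³/s
Stations 1, 7 contribute zero (depth or velocity is 0).
Q = Σ qᵢ = 4.276 m³/s

4.28 m³/s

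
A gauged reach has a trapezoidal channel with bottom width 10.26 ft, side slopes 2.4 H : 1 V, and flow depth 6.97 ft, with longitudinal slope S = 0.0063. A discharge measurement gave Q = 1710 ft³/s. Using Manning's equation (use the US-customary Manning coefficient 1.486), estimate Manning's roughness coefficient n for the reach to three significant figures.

0.0329

A = (b + z·y)·y = (10.26 + 2.4×6.97)×6.97 = 188.1 ft²
P = b + 2y√(1+z²) = 10.26 + 2×6.97×√(1+2.4²) = 46.50 ft
R = A/P = 188.1/46.50 = 4.045 ft
n = (1.486/Q)·A·R^(2/3)·S^(1/2) = (1.486/1710) × 188.1 × 2.539 × 0.07937 = 0.03294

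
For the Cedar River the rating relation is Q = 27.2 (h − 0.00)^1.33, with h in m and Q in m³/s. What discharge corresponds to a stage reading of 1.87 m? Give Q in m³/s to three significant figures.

Q = 27.2 × (1.87 − 0.00)^1.33 = 27.2 × 1.87^1.33 = 62.53 m³/s

62.5 m³/s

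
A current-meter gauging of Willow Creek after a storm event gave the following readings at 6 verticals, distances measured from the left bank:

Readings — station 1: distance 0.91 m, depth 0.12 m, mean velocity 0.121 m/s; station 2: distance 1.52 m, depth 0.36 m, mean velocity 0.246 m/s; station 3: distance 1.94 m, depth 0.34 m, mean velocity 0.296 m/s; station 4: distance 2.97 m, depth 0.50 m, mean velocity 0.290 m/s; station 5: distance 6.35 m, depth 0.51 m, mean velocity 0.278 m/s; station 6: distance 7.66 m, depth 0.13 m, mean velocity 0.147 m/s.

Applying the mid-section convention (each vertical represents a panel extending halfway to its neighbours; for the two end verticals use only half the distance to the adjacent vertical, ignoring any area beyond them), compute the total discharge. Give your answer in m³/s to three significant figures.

w_1 = (1.52 − 0.91)/2 = 0.305 m; q_1 = 0.121 × 0.12 × 0.305 = 0.004429 m³/s
w_2 = (1.94 − 0.91)/2 = 0.515 m; q_2 = 0.246 × 0.36 × 0.515 = 0.04561 m³/s
w_3 = (2.97 − 1.52)/2 = 0.725 m; q_3 = 0.296 × 0.34 × 0.725 = 0.07296 m³/s
w_4 = (6.35 − 1.94)/2 = 2.205 m; q_4 = 0.290 × 0.50 × 2.205 = 0.3197 m³/s
w_5 = (7.66 − 2.97)/2 = 2.345 m; q_5 = 0.278 × 0.51 × 2.345 = 0.3325 m³/s
w_6 = (7.66 − 6.35)/2 = 0.655 m; q_6 = 0.147 × 0.13 × 0.655 = 0.01252 m³/s
Q = Σ qᵢ = 0.7877 m³/s

0.788 m³/s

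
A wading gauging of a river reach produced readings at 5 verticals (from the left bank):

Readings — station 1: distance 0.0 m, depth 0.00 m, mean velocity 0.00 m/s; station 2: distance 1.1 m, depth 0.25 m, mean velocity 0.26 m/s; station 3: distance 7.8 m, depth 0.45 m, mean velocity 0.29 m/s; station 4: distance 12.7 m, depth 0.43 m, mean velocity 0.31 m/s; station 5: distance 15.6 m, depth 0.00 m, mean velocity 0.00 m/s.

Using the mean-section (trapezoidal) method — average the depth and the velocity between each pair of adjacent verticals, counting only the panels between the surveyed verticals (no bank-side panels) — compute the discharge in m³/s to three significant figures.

1.41 m³/s

Panel 1-2: Δb = 1.1 m, d̄ = (0.00+0.25)/2 = 0.125, v̄ = (0.00+0.26)/2 = 0.13 → q = 1.1×0.125×0.13 = 0.01788 m³/s
Panel 2-3: Δb = 6.7 m, d̄ = (0.25+0.45)/2 = 0.35, v̄ = (0.26+0.29)/2 = 0.275 → q = 6.7×0.35×0.275 = 0.6449 m³/s
Panel 3-4: Δb = 4.9 m, d̄ = (0.45+0.43)/2 = 0.44, v̄ = (0.29+0.31)/2 = 0.3 → q = 4.9×0.44×0.3 = 0.6468 m³/s
Panel 4-5: Δb = 2.9 m, d̄ = (0.43+0.00)/2 = 0.215, v̄ = (0.31+0.00)/2 = 0.155 → q = 2.9×0.215×0.155 = 0.09664 m³/s
Q = Σ q = 1.406 m³/s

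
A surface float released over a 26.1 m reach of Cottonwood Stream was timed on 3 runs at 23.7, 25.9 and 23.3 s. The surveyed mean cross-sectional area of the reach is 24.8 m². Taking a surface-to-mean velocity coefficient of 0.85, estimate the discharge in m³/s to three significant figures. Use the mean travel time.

t̄ = (23.7 + 25.9 + 23.3) / 3 = 24.3 s
v_surface = L / t̄ = 26.1 / 24.3 = 1.074 m/s
v_mean = 0.85 × 1.074 = 0.9130 m/s
Q = A × v_mean = 24.8 × 0.9130 = 22.64 m³/s

22.6 m³/s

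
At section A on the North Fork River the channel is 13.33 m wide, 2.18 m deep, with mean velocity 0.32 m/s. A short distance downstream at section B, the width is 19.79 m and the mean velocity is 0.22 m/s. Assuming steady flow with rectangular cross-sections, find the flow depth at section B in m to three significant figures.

Q = A₁V₁ = (13.33×2.18) × 0.32 = 9.299 m³/s
d₂ = Q/(b₂ V₂) = 9.299/(19.79×0.22) = 2.136 m

2.14 m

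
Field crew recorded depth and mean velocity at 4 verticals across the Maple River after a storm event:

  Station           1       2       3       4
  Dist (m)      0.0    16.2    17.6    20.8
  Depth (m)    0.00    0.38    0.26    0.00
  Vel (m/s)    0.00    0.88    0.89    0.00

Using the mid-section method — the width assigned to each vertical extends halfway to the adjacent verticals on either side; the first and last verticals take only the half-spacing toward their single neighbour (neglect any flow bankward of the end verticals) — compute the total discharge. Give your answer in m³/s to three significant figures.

3.47 m³/s

w_2 = (17.6 − 0.0)/2 = 8.8 m; q_2 = 0.88 × 0.38 × 8.8 = 2.943 m³/s
w_3 = (20.8 − 16.2)/2 = 2.3 m; q_3 = 0.89 × 0.26 × 2.3 = 0.5322 m³/s
Stations 1, 4 contribute zero (depth or velocity is 0).
Q = Σ qᵢ = 3.475 m³/s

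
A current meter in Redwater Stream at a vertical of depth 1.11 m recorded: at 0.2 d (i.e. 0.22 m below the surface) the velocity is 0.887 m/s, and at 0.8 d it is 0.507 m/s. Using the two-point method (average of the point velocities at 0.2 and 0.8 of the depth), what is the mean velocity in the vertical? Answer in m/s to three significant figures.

v̄ = (0.887 + 0.507) / 2 = 0.6970 m/s

0.697 m/s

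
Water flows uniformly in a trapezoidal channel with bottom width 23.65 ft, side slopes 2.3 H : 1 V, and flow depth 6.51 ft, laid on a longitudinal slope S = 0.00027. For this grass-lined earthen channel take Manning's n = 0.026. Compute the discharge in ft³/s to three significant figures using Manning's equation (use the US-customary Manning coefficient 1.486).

A = (b + z·y)·y = (23.65 + 2.3×6.51)×6.51 = 251.4 ft²
P = b + 2y√(1+z²) = 23.65 + 2×6.51×√(1+2.3²) = 56.30 ft
R = A/P = 251.4/56.30 = 4.466 ft
Q = (1.486/n)·A·R^(2/3)·S^(1/2) = (1.486/0.026) × 251.4 × 4.466^(2/3) × 0.00027^(1/2) = 640.3 ft³/s

640 ft³/s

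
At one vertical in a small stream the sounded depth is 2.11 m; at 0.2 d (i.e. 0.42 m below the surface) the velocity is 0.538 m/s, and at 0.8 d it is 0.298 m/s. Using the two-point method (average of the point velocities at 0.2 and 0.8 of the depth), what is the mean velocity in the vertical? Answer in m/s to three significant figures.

v̄ = (0.538 + 0.298) / 2 = 0.4180 m/s

0.418 m/s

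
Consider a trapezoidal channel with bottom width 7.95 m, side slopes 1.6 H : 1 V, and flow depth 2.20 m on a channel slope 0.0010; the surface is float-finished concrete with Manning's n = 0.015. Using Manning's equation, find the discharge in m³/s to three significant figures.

71.3 m³/s

A = (b + z·y)·y = (7.95 + 1.6×2.20)×2.20 = 25.23 m²
P = b + 2y√(1+z²) = 7.95 + 2×2.20×√(1+1.6²) = 16.25 m
R = A/P = 25.23/16.25 = 1.553 m
Q = (1/n)·A·R^(2/3)·S^(1/2) = (1/0.015) × 25.23 × 1.553^(2/3) × 0.0010^(1/2) = 71.33 m³/s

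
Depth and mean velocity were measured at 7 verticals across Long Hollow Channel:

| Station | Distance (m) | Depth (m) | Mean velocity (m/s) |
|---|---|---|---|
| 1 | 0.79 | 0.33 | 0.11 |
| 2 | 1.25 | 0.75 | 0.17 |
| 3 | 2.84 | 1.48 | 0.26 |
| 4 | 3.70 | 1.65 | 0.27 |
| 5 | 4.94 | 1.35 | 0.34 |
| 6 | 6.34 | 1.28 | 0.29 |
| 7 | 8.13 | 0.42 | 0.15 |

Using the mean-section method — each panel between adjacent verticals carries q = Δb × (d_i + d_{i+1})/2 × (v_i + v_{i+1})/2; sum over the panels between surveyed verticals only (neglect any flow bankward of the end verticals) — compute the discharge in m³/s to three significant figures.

Panel 1-2: Δb = 0.46 m, d̄ = (0.33+0.75)/2 = 0.54, v̄ = (0.11+0.17)/2 = 0.14 → q = 0.46×0.54×0.14 = 0.03478 m³/s
Panel 2-3: Δb = 1.59 m, d̄ = (0.75+1.48)/2 = 1.115, v̄ = (0.17+0.26)/2 = 0.215 → q = 1.59×1.115×0.215 = 0.3812 m³/s
Panel 3-4: Δb = 0.86 m, d̄ = (1.48+1.65)/2 = 1.565, v̄ = (0.26+0.27)/2 = 0.265 → q = 0.86×1.565×0.265 = 0.3567 m³/s
Panel 4-5: Δb = 1.24 m, d̄ = (1.65+1.35)/2 = 1.5, v̄ = (0.27+0.34)/2 = 0.305 → q = 1.24×1.5×0.305 = 0.5673 m³/s
Panel 5-6: Δb = 1.4 m, d̄ = (1.35+1.28)/2 = 1.315, v̄ = (0.34+0.29)/2 = 0.315 → q = 1.4×1.315×0.315 = 0.5799 m³/s
Panel 6-7: Δb = 1.79 m, d̄ = (1.28+0.42)/2 = 0.85, v̄ = (0.29+0.15)/2 = 0.22 → q = 1.79×0.85×0.22 = 0.3347 m³/s
Q = Σ q = 2.255 m³/s

2.25 m³/s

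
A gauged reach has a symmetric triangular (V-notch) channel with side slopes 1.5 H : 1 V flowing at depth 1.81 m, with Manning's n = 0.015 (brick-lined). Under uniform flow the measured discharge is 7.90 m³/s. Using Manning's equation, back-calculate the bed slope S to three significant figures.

A = z·y² = 1.5×1.81² = 4.914 m²
P = 2y√(1+z²) = 2×1.81×√(1+1.5²) = 6.526 m
R = A/P = 4.914/6.526 = 0.7530 m
S = (Q·n / (1·A·R^(2/3)))² = (7.90×0.015 / (1×4.914×0.8277))² = 0.0008488

0.000849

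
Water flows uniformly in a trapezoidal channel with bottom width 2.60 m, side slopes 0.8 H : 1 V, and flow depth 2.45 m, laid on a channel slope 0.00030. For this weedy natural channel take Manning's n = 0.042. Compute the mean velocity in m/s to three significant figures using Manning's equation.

A = (b + z·y)·y = (2.60 + 0.8×2.45)×2.45 = 11.17 m²
P = b + 2y√(1+z²) = 2.60 + 2×2.45×√(1+0.8²) = 8.875 m
R = A/P = 11.17/8.875 = 1.259 m
Q = (1/n)·A·R^(2/3)·S^(1/2) = (1/0.042) × 11.17 × 1.259^(2/3) × 0.00030^(1/2) = 5.371 m³/s
V = Q/A = 5.371/11.17 = 0.4808 m/s

0.481 m/s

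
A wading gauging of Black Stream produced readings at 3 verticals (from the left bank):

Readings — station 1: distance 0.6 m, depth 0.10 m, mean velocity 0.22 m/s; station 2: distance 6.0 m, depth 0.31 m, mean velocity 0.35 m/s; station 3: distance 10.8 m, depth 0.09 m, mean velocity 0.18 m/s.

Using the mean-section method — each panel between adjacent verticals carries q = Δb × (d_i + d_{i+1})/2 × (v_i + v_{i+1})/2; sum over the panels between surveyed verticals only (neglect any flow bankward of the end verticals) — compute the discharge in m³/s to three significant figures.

0.570 m³/s

Panel 1-2: Δb = 5.4 m, d̄ = (0.10+0.31)/2 = 0.205, v̄ = (0.22+0.35)/2 = 0.285 → q = 5.4×0.205×0.285 = 0.3155 m³/s
Panel 2-3: Δb = 4.8 m, d̄ = (0.31+0.09)/2 = 0.2, v̄ = (0.35+0.18)/2 = 0.265 → q = 4.8×0.2×0.265 = 0.2544 m³/s
Q = Σ q = 0.5699 m³/s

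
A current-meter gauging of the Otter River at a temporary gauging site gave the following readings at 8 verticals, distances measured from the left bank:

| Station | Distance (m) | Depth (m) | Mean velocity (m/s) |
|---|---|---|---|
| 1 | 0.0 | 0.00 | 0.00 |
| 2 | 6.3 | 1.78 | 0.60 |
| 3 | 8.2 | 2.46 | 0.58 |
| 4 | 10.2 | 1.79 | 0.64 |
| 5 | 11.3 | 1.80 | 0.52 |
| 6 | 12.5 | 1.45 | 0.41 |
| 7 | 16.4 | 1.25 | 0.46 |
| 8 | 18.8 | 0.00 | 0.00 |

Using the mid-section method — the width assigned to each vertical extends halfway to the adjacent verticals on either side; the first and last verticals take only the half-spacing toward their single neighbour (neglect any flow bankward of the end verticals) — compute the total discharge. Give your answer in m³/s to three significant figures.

w_2 = (8.2 − 0.0)/2 = 4.1 m; q_2 = 0.60 × 1.78 × 4.1 = 4.379 m³/s
w_3 = (10.2 − 6.3)/2 = 1.95 m; q_3 = 0.58 × 2.46 × 1.95 = 2.782 m³/s
w_4 = (11.3 − 8.2)/2 = 1.55 m; q_4 = 0.64 × 1.79 × 1.55 = 1.776 m³/s
w_5 = (12.5 − 10.2)/2 = 1.15 m; q_5 = 0.52 × 1.80 × 1.15 = 1.076 m³/s
w_6 = (16.4 − 11.3)/2 = 2.55 m; q_6 = 0.41 × 1.45 × 2.55 = 1.516 m³/s
w_7 = (18.8 − 12.5)/2 = 3.15 m; q_7 = 0.46 × 1.25 × 3.15 = 1.811 m³/s
Stations 1, 8 contribute zero (depth or velocity is 0).
Q = Σ qᵢ = 13.34 m³/s

13.3 m³/s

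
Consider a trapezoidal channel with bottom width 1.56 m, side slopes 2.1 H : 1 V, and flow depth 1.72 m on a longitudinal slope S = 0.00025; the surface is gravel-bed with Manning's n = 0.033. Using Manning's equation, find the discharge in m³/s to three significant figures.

A = (b + z·y)·y = (1.56 + 2.1×1.72)×1.72 = 8.896 m²
P = b + 2y√(1+z²) = 1.56 + 2×1.72×√(1+2.1²) = 9.561 m
R = A/P = 8.896/9.561 = 0.9304 m
Q = (1/n)·A·R^(2/3)·S^(1/2) = (1/0.033) × 8.896 × 0.9304^(2/3) × 0.00025^(1/2) = 4.062 m³/s

4.06 m³/s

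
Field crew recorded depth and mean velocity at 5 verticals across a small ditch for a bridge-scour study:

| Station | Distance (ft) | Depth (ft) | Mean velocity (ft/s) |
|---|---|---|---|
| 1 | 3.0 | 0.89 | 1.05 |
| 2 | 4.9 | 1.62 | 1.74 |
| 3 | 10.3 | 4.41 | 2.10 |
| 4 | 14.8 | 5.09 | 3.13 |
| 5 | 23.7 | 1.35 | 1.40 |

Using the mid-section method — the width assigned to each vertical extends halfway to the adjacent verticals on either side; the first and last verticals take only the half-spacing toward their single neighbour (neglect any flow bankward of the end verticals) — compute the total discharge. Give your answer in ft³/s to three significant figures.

172 ft³/s

w_1 = (4.9 − 3.0)/2 = 0.95 ft; q_1 = 1.05 × 0.89 × 0.95 = 0.8878 ft³/s
w_2 = (10.3 − 3.0)/2 = 3.65 ft; q_2 = 1.74 × 1.62 × 3.65 = 10.29 ft³/s
w_3 = (14.8 − 4.9)/2 = 4.95 ft; q_3 = 2.10 × 4.41 × 4.95 = 45.84 ft³/s
w_4 = (23.7 − 10.3)/2 = 6.7 ft; q_4 = 3.13 × 5.09 × 6.7 = 106.7 ft³/s
w_5 = (23.7 − 14.8)/2 = 4.45 ft; q_5 = 1.40 × 1.35 × 4.45 = 8.411 ft³/s
Q = Σ qᵢ = 172.2 ft³/s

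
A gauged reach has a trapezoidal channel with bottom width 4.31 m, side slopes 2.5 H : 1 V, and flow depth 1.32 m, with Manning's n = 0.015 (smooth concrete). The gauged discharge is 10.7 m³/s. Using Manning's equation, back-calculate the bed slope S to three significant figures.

0.000303

A = (b + z·y)·y = (4.31 + 2.5×1.32)×1.32 = 10.05 m²
P = b + 2y√(1+z²) = 4.31 + 2×1.32×√(1+2.5²) = 11.42 m
R = A/P = 10.05/11.42 = 0.8797 m
S = (Q·n / (1·A·R^(2/3)))² = (10.7×0.015 / (1×10.05×0.9181))² = 0.0003029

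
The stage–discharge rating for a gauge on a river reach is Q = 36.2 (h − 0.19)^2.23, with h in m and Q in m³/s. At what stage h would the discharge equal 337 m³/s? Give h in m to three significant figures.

h − h₀ = (Q/C)^(1/b) = (337/36.2)^(1/2.23) = 2.720 m
h = 0.19 + 2.720 = 2.910 m

2.91 m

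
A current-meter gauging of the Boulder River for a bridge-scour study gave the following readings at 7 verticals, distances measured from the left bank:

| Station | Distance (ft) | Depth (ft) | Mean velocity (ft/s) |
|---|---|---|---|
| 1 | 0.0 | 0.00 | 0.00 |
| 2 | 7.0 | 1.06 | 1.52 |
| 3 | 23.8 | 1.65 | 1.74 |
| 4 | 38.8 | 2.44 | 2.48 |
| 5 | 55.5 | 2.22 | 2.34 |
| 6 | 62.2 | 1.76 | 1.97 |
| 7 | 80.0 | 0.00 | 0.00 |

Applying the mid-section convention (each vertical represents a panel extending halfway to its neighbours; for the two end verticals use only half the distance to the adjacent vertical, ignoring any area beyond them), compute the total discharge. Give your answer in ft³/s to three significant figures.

264 ft³/s

w_2 = (23.8 − 0.0)/2 = 11.9 ft; q_2 = 1.52 × 1.06 × 11.9 = 19.17 ft³/s
w_3 = (38.8 − 7.0)/2 = 15.9 ft; q_3 = 1.74 × 1.65 × 15.9 = 45.65 ft³/s
w_4 = (55.5 − 23.8)/2 = 15.85 ft; q_4 = 2.48 × 2.44 × 15.85 = 95.91 ft³/s
w_5 = (62.2 − 38.8)/2 = 11.7 ft; q_5 = 2.34 × 2.22 × 11.7 = 60.78 ft³/s
w_6 = (80.0 − 55.5)/2 = 12.25 ft; q_6 = 1.97 × 1.76 × 12.25 = 42.47 ft³/s
Stations 1, 7 contribute zero (depth or velocity is 0).
Q = Σ qᵢ = 264.0 ft³/s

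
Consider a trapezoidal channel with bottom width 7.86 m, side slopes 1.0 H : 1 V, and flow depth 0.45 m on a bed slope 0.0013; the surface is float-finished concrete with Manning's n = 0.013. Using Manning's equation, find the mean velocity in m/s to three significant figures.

1.53 m/s

A = (b + z·y)·y = (7.86 + 1.0×0.45)×0.45 = 3.740 m²
P = b + 2y√(1+z²) = 7.86 + 2×0.45×√(1+1.0²) = 9.133 m
R = A/P = 3.740/9.133 = 0.4095 m
Q = (1/n)·A·R^(2/3)·S^(1/2) = (1/0.013) × 3.740 × 0.4095^(2/3) × 0.0013^(1/2) = 5.719 m³/s
V = Q/A = 5.719/3.740 = 1.529 m/s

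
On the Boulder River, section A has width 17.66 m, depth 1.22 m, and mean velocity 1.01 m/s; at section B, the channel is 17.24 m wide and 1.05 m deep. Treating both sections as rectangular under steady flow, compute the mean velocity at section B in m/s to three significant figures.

Q = A₁V₁ = (17.66×1.22) × 1.01 = 21.76 m³/s
A₂ = 17.24 × 1.05 = 18.10 m²
V₂ = Q/A₂ = 21.76/18.10 = 1.202 m/s

1.20 m/s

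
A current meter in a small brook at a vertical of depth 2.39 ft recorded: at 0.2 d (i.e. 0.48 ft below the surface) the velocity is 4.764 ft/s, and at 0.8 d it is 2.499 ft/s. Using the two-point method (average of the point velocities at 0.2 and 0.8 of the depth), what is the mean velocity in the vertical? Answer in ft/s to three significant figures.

v̄ = (4.764 + 2.499) / 2 = 3.632 ft/s

3.63 ft/s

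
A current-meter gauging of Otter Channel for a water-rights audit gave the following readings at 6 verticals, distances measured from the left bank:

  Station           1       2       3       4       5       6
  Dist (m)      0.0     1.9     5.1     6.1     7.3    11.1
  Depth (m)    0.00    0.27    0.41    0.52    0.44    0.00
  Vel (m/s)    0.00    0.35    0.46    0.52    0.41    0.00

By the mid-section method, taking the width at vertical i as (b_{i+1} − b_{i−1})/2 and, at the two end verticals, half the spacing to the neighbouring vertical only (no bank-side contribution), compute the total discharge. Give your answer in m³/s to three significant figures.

w_2 = (5.1 − 0.0)/2 = 2.55 m; q_2 = 0.35 × 0.27 × 2.55 = 0.2410 m³/s
w_3 = (6.1 − 1.9)/2 = 2.1 m; q_3 = 0.46 × 0.41 × 2.1 = 0.3961 m³/s
w_4 = (7.3 − 5.1)/2 = 1.1 m; q_4 = 0.52 × 0.52 × 1.1 = 0.2974 m³/s
w_5 = (11.1 − 6.1)/2 = 2.5 m; q_5 = 0.41 × 0.44 × 2.5 = 0.4510 m³/s
Stations 1, 6 contribute zero (depth or velocity is 0).
Q = Σ qᵢ = 1.385 m³/s

1.39 m³/s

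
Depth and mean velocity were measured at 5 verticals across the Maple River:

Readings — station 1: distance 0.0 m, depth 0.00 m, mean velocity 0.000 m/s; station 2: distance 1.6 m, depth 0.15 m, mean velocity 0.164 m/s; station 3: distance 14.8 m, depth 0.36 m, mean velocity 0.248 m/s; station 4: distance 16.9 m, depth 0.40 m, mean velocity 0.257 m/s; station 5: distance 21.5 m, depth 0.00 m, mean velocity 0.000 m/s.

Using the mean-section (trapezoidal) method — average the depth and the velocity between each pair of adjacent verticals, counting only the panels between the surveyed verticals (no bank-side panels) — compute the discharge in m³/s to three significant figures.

1.02 m³/s

Panel 1-2: Δb = 1.6 m, d̄ = (0.00+0.15)/2 = 0.075, v̄ = (0.000+0.164)/2 = 0.082 → q = 1.6×0.075×0.082 = 0.009840 m³/s
Panel 2-3: Δb = 13.2 m, d̄ = (0.15+0.36)/2 = 0.255, v̄ = (0.164+0.248)/2 = 0.206 → q = 13.2×0.255×0.206 = 0.6934 m³/s
Panel 3-4: Δb = 2.1 m, d̄ = (0.36+0.40)/2 = 0.38, v̄ = (0.248+0.257)/2 = 0.2525 → q = 2.1×0.38×0.2525 = 0.2015 m³/s
Panel 4-5: Δb = 4.6 m, d̄ = (0.40+0.00)/2 = 0.2, v̄ = (0.257+0.000)/2 = 0.1285 → q = 4.6×0.2×0.1285 = 0.1182 m³/s
Q = Σ q = 1.023 m³/s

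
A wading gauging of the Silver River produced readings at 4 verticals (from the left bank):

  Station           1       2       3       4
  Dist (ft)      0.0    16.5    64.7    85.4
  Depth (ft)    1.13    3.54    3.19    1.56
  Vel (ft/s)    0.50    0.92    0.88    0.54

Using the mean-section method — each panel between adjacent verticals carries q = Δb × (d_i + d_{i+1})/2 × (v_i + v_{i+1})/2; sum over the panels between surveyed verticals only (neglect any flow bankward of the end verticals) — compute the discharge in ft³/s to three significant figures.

Panel 1-2: Δb = 16.5 ft, d̄ = (1.13+3.54)/2 = 2.335, v̄ = (0.50+0.92)/2 = 0.71 → q = 16.5×2.335×0.71 = 27.35 ft³/s
Panel 2-3: Δb = 48.2 ft, d̄ = (3.54+3.19)/2 = 3.365, v̄ = (0.92+0.88)/2 = 0.9 → q = 48.2×3.365×0.9 = 146.0 ft³/s
Panel 3-4: Δb = 20.7 ft, d̄ = (3.19+1.56)/2 = 2.375, v̄ = (0.88+0.54)/2 = 0.71 → q = 20.7×2.375×0.71 = 34.91 ft³/s
Q = Σ q = 208.2 ft³/s

208 ft³/s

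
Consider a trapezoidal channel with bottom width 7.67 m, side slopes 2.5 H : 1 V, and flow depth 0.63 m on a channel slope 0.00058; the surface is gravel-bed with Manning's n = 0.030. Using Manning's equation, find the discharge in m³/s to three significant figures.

3.05 m³/s

A = (b + z·y)·y = (7.67 + 2.5×0.63)×0.63 = 5.824 m²
P = b + 2y√(1+z²) = 7.67 + 2×0.63×√(1+2.5²) = 11.06 m
R = A/P = 5.824/11.06 = 0.5265 m
Q = (1/n)·A·R^(2/3)·S^(1/2) = (1/0.030) × 5.824 × 0.5265^(2/3) × 0.00058^(1/2) = 3.049 m³/s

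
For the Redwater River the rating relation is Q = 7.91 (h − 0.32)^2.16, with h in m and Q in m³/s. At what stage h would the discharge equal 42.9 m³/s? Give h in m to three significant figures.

2.51 m

h − h₀ = (Q/C)^(1/b) = (42.9/7.91)^(1/2.16) = 2.187 m
h = 0.32 + 2.187 = 2.507 m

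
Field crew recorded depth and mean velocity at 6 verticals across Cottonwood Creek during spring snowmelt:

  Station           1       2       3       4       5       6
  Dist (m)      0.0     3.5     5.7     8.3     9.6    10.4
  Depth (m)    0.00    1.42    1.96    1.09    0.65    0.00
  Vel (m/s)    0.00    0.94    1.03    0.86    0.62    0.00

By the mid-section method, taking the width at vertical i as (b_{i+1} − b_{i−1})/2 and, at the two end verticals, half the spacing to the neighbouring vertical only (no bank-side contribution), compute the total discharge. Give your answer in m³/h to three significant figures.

39200 m³/h

w_2 = (5.7 − 0.0)/2 = 2.85 m; q_2 = 0.94 × 1.42 × 2.85 = 3.804 m³/s
w_3 = (8.3 − 3.5)/2 = 2.4 m; q_3 = 1.03 × 1.96 × 2.4 = 4.845 m³/s
w_4 = (9.6 − 5.7)/2 = 1.95 m; q_4 = 0.86 × 1.09 × 1.95 = 1.828 m³/s
w_5 = (10.4 − 8.3)/2 = 1.05 m; q_5 = 0.62 × 0.65 × 1.05 = 0.4232 m³/s
Stations 1, 6 contribute zero (depth or velocity is 0).
Q = Σ qᵢ = 10.90 m³/s
= 10.90 × 3600 = 39240 m³/h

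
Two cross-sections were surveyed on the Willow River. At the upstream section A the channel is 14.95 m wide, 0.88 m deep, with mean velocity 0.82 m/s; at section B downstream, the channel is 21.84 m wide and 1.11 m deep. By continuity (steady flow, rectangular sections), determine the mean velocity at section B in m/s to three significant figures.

Q = A₁V₁ = (14.95×0.88) × 0.82 = 10.79 m³/s
A₂ = 21.84 × 1.11 = 24.24 m²
V₂ = Q/A₂ = 10.79/24.24 = 0.4450 m/s

0.445 m/s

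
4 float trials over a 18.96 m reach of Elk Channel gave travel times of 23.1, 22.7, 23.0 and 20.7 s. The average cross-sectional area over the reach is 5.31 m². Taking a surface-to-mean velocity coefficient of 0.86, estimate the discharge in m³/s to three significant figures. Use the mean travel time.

t̄ = (23.1 + 22.7 + 23.0 + 20.7) / 4 = 22.375 s
v_surface = L / t̄ = 18.96 / 22.375 = 0.8474 m/s
v_mean = 0.86 × 0.8474 = 0.7287 m/s
Q = A × v_mean = 5.31 × 0.7287 = 3.870 m³/s

3.87 m³/s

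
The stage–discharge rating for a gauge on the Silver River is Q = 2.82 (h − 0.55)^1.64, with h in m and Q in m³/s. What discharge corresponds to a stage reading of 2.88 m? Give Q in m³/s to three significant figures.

Q = 2.82 × (2.88 − 0.55)^1.64 = 2.82 × 2.33^1.64 = 11.29 m³/s

11.3 m³/s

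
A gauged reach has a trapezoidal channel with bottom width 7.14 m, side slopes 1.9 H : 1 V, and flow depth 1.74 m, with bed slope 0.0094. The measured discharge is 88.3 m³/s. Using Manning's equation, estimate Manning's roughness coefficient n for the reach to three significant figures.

0.0231

A = (b + z·y)·y = (7.14 + 1.9×1.74)×1.74 = 18.18 m²
P = b + 2y√(1+z²) = 7.14 + 2×1.74×√(1+1.9²) = 14.61 m
R = A/P = 18.18/14.61 = 1.244 m
n = (1/Q)·A·R^(2/3)·S^(1/2) = (1/88.3) × 18.18 × 1.157 × 0.09695 = 0.02308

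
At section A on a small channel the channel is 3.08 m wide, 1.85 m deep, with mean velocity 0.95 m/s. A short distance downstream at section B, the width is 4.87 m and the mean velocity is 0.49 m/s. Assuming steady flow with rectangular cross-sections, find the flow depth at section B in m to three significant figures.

Q = A₁V₁ = (3.08×1.85) × 0.95 = 5.413 m³/s
d₂ = Q/(b₂ V₂) = 5.413/(4.87×0.49) = 2.268 m

2.27 m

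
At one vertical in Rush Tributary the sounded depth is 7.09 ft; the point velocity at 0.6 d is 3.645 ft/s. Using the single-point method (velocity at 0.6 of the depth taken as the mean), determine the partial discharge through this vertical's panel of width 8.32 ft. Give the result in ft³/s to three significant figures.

v̄ = v₀.₆ = 3.645 ft/s
q = v̄ × d × w = 3.645 × 7.09 × 8.32 = 215.0 ft³/s

215 ft³/s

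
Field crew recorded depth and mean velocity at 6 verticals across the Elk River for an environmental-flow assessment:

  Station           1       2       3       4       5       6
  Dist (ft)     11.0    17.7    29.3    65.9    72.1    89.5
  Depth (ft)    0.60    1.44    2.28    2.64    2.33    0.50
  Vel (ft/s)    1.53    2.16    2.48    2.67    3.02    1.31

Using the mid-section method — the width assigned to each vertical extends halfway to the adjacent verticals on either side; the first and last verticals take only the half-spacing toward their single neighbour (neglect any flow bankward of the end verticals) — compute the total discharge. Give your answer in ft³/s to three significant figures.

407 ft³/s

w_1 = (17.7 − 11.0)/2 = 3.35 ft; q_1 = 1.53 × 0.60 × 3.35 = 3.075 ft³/s
w_2 = (29.3 − 11.0)/2 = 9.15 ft; q_2 = 2.16 × 1.44 × 9.15 = 28.46 ft³/s
w_3 = (65.9 − 17.7)/2 = 24.1 ft; q_3 = 2.48 × 2.28 × 24.1 = 136.3 ft³/s
w_4 = (72.1 − 29.3)/2 = 21.4 ft; q_4 = 2.67 × 2.64 × 21.4 = 150.8 ft³/s
w_5 = (89.5 − 65.9)/2 = 11.8 ft; q_5 = 3.02 × 2.33 × 11.8 = 83.03 ft³/s
w_6 = (89.5 − 72.1)/2 = 8.7 ft; q_6 = 1.31 × 0.50 × 8.7 = 5.699 ft³/s
Q = Σ qᵢ = 407.4 ft³/s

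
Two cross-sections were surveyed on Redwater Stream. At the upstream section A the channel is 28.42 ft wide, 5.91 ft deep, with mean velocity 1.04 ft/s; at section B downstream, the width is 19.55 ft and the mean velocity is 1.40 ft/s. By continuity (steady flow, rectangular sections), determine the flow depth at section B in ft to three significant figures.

Q = A₁V₁ = (28.42×5.91) × 1.04 = 174.7 ft³/s
d₂ = Q/(b₂ V₂) = 174.7/(19.55×1.40) = 6.382 ft

6.38 ft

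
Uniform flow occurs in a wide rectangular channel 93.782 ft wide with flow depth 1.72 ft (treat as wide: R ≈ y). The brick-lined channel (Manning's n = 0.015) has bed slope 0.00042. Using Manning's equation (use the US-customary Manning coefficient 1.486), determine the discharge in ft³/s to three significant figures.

A = b·y = 93.782 × 1.72 = 161.3 ft²
Wide channel: R ≈ y = 1.72 ft
Q = (1.486/n)·A·R^(2/3)·S^(1/2) = (1.486/0.015) × 161.3 × 1.720^(2/3) × 0.00042^(1/2) = 470.1 ft³/s

470 ft³/s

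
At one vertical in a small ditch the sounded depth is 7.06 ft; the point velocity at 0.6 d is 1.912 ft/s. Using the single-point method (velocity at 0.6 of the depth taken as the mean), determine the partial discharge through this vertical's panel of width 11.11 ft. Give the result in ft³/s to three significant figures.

v̄ = v₀.₆ = 1.912 ft/s
q = v̄ × d × w = 1.912 × 7.06 × 11.11 = 150.0 ft³/s

150 ft³/s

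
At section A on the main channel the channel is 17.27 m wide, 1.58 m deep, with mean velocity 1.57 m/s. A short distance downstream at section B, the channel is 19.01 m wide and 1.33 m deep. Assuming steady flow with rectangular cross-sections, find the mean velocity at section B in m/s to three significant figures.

Q = A₁V₁ = (17.27×1.58) × 1.57 = 42.84 m³/s
A₂ = 19.01 × 1.33 = 25.28 m²
V₂ = Q/A₂ = 42.84/25.28 = 1.694 m/s

1.69 m/s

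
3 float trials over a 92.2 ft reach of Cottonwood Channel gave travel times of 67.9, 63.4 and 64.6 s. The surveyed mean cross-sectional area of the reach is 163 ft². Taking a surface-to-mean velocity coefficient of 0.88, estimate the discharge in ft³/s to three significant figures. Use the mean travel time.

t̄ = (67.9 + 63.4 + 64.6) / 3 = 65.3 s
v_surface = L / t̄ = 92.2 / 65.3 = 1.412 ft/s
v_mean = 0.88 × 1.412 = 1.243 ft/s
Q = A × v_mean = 163 × 1.243 = 202.5 ft³/s

203 ft³/s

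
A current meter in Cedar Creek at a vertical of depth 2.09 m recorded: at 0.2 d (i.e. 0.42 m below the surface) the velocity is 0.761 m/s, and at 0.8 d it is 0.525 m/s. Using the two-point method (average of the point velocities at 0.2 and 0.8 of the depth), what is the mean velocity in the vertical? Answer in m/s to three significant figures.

v̄ = (0.761 + 0.525) / 2 = 0.6430 m/s

0.643 m/s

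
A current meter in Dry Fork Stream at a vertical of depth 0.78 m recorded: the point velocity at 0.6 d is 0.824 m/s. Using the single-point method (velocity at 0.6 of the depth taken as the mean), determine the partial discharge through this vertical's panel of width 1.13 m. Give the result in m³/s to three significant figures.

0.726 m³/s

v̄ = v₀.₆ = 0.824 m/s
q = v̄ × d × w = 0.8240 × 0.78 × 1.13 = 0.7263 m³/s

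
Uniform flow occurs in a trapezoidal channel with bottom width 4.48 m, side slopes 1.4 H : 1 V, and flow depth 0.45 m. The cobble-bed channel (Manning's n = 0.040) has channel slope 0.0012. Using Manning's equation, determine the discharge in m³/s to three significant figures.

A = (b + z·y)·y = (4.48 + 1.4×0.45)×0.45 = 2.300 m²
P = b + 2y√(1+z²) = 4.48 + 2×0.45×√(1+1.4²) = 6.028 m
R = A/P = 2.300/6.028 = 0.3814 m
Q = (1/n)·A·R^(2/3)·S^(1/2) = (1/0.040) × 2.300 × 0.3814^(2/3) × 0.0012^(1/2) = 1.047 m³/s

1.05 m³/s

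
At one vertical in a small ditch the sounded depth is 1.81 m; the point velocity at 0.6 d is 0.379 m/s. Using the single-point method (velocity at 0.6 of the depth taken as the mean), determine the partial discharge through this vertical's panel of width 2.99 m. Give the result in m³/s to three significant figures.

2.05 m³/s

v̄ = v₀.₆ = 0.379 m/s
q = v̄ × d × w = 0.3790 × 1.81 × 2.99 = 2.051 m³/s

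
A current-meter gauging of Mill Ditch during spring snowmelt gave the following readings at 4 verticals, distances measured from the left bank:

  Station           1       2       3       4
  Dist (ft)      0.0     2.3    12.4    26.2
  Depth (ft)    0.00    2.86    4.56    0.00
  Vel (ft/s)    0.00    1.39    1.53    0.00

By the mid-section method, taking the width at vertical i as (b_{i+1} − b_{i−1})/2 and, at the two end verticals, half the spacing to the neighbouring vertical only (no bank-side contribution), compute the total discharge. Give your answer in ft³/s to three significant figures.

108 ft³/s

w_2 = (12.4 − 0.0)/2 = 6.2 ft; q_2 = 1.39 × 2.86 × 6.2 = 24.65 ft³/s
w_3 = (26.2 − 2.3)/2 = 11.95 ft; q_3 = 1.53 × 4.56 × 11.95 = 83.37 ft³/s
Stations 1, 4 contribute zero (depth or velocity is 0).
Q = Σ qᵢ = 108.0 ft³/s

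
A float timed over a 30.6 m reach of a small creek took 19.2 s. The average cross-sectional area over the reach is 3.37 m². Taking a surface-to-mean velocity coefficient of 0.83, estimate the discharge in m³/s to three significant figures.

v_surface = L / t̄ = 30.6 / 19.2 = 1.594 m/s
v_mean = 0.83 × 1.594 = 1.323 m/s
Q = A × v_mean = 3.37 × 1.323 = 4.458 m³/s

4.46 m³/s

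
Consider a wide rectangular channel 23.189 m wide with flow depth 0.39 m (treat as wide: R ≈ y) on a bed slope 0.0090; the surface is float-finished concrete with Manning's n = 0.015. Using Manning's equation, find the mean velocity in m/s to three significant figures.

A = b·y = 23.189 × 0.39 = 9.044 m²
Wide channel: R ≈ y = 0.39 m
Q = (1/n)·A·R^(2/3)·S^(1/2) = (1/0.015) × 9.044 × 0.3900^(2/3) × 0.0090^(1/2) = 30.53 m³/s
V = Q/A = 30.53/9.044 = 3.376 m/s

3.38 m/s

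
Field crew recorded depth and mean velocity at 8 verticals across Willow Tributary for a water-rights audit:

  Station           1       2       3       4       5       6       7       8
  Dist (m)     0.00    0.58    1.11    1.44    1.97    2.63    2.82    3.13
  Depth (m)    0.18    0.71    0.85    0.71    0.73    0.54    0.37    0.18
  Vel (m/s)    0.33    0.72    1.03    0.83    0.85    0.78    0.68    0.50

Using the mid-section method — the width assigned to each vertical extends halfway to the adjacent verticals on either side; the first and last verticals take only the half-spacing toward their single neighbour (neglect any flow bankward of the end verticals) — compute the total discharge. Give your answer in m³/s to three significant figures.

1.56 m³/s

w_1 = (0.58 − 0.00)/2 = 0.29 m; q_1 = 0.33 × 0.18 × 0.29 = 0.01723 m³/s
w_2 = (1.11 − 0.00)/2 = 0.555 m; q_2 = 0.72 × 0.71 × 0.555 = 0.2837 m³/s
w_3 = (1.44 − 0.58)/2 = 0.43 m; q_3 = 1.03 × 0.85 × 0.43 = 0.3765 m³/s
w_4 = (1.97 − 1.11)/2 = 0.43 m; q_4 = 0.83 × 0.71 × 0.43 = 0.2534 m³/s
w_5 = (2.63 − 1.44)/2 = 0.595 m; q_5 = 0.85 × 0.73 × 0.595 = 0.3692 m³/s
w_6 = (2.82 − 1.97)/2 = 0.425 m; q_6 = 0.78 × 0.54 × 0.425 = 0.1790 m³/s
w_7 = (3.13 − 2.63)/2 = 0.25 m; q_7 = 0.68 × 0.37 × 0.25 = 0.06290 m³/s
w_8 = (3.13 − 2.82)/2 = 0.155 m; q_8 = 0.50 × 0.18 × 0.155 = 0.01395 m³/s
Q = Σ qᵢ = 1.556 m³/s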